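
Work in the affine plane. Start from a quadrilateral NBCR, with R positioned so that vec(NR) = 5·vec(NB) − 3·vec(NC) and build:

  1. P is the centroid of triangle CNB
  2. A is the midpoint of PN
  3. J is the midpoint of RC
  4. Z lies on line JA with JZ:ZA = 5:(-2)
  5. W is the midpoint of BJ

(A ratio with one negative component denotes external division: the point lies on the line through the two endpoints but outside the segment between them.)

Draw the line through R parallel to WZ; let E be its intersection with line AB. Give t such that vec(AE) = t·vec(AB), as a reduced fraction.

Work in coordinates with N = (0, 0), B = (1, 0), C = (0, 1), R = (5, -3).
1. P is the centroid of triangle CNB ⇒ P = (1/3, 1/3)
2. A is the midpoint of PN ⇒ A = (1/6, 1/6)
3. J is the midpoint of RC ⇒ J = (5/2, -1)
4. Z lies on line JA with JZ:ZA = 5:(-2) ⇒ Z = (-25/18, 17/18)
5. W is the midpoint of BJ ⇒ W = (7/4, -1/2)
through R parallel to WZ: direction (-113/36, 13/9); meets AB at E = (-508/147, 131/147)
E = A + t·(B−A) with t = -213/49

t = -213/49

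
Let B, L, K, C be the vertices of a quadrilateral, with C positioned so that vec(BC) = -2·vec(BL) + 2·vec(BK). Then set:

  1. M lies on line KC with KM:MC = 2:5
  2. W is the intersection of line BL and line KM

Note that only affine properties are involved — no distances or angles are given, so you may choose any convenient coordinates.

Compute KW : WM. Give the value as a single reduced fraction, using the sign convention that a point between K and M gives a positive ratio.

Choose coordinates B = (0, 0), L = (1, 0), K = (0, 1), C = (-2, 2).
1. M lies on line KC with KM:MC = 2:5 ⇒ M = (-4/7, 9/7)
2. W is the intersection of line BL and line KM ⇒ W = (2, 0)
W = K + t·(M−K) with t = -7/2, so KW:WM = t:(1−t) = -7/2:9/2

KW:WM = -7/9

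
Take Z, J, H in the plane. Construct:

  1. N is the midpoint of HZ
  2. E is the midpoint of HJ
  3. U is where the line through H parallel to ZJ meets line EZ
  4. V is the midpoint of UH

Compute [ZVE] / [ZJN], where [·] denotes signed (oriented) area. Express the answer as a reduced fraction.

[ZVE]:[ZJN] = -1/2

Work in coordinates with Z = (0, 0), J = (1, 0), H = (0, 1).
1. N is the midpoint of HZ ⇒ N = (0, 1/2)
2. E is the midpoint of HJ ⇒ E = (1/2, 1/2)
3. U is where the line through H parallel to ZJ meets line EZ ⇒ U = (1, 1)
4. V is the midpoint of UH ⇒ V = (1/2, 1)
2·[ZVE] = -1/4, 2·[ZJN] = 1/2
[ZVE]:[ZJN] = -1/4:1/2 = -1/2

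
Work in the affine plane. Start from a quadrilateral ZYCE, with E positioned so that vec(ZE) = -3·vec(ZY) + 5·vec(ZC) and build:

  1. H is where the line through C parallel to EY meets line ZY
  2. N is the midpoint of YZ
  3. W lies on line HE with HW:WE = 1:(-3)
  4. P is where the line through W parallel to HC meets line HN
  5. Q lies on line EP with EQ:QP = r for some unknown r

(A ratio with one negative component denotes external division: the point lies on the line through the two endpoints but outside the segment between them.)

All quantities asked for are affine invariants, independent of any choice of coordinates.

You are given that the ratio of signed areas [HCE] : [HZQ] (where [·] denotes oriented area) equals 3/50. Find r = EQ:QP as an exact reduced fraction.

Choose coordinates Z = (0, 0), Y = (1, 0), C = (0, 1), E = (-3, 5).
1. H is where the line through C parallel to EY meets line ZY ⇒ H = (4/5, 0)
2. N is the midpoint of YZ ⇒ N = (1/2, 0)
3. W lies on line HE with HW:WE = 1:(-3) ⇒ W = (27/10, -5/2)
4. P is where the line through W parallel to HC meets line HN ⇒ P = (7/10, 0)
5. With EQ:QP = r, write λ = r/(r+1) so Q = E + λ·(P−E); Q is affine-linear in λ
Every point depending on Q is an affine combination of Q and λ-independent points, so each such coordinate is linear in λ; the λ² term in each signed area is a multiple of (P−E)×(P−E) = 0, so 2·[HCE] and 2·[HZQ] are each linear in λ. Evaluating at λ=0 and λ=1:
  2·[HCE] = -1/5,   2·[HZQ] = 4·λ − 4
So [HCE]:[HZQ] = (-1/5) / (4·λ − 4). Setting this equal to 3/50:
  -1/5 = 3/50·(4·λ − 4)  ⇒  λ = 1/6
Then r = λ/(1−λ) = (1/6)/(5/6) = 1/5. Check: with r = 1/5, Q = (-143/60, 25/6) and [HCE]:[HZQ] = 3/50 as required.

r = 1/5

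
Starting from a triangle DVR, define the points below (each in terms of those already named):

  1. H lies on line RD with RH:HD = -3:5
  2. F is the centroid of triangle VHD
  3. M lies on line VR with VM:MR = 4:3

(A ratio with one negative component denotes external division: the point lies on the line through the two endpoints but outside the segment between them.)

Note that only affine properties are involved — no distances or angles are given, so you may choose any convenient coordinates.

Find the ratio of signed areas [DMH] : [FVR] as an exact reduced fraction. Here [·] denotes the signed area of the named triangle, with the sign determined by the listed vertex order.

Assign D = (0, 0), V = (1, 0), R = (0, 1) — the answer is frame-independent, so this choice is without loss of generality.
1. H lies on line RD with RH:HD = -3:5 ⇒ H = (0, 5/2)
2. F is the centroid of triangle VHD ⇒ F = (1/3, 5/6)
3. M lies on line VR with VM:MR = 4:3 ⇒ M = (3/7, 4/7)
2·[DMH] = 15/14, 2·[FVR] = -1/6
[DMH]:[FVR] = 15/14:-1/6 = -45/7

[DMH]:[FVR] = -45/7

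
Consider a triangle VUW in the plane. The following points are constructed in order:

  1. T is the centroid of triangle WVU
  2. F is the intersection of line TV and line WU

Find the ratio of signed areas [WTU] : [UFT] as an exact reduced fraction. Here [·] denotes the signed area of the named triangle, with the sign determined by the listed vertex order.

Set V = (0, 0), U = (1, 0), W = (0, 1); any affine frame gives the same invariant.
1. T is the centroid of triangle WVU ⇒ T = (1/3, 1/3)
2. F is the intersection of line TV and line WU ⇒ F = (1/2, 1/2)
2·[WTU] = 1/3, 2·[UFT] = 1/6
[WTU]:[UFT] = 1/3:1/6 = 2

[WTU]:[UFT] = 2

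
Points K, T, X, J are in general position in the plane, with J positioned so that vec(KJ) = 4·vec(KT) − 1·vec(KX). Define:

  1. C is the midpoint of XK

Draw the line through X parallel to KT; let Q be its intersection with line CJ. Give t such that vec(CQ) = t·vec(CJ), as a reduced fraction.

t = -1/3

Set K = (0, 0), T = (1, 0), X = (0, 1), J = (4, -1); any affine frame gives the same invariant.
1. C is the midpoint of XK ⇒ C = (0, 1/2)
through X parallel to KT: direction (1, 0); meets CJ at Q = (-4/3, 1)
Q = C + t·(J−C) with t = -1/3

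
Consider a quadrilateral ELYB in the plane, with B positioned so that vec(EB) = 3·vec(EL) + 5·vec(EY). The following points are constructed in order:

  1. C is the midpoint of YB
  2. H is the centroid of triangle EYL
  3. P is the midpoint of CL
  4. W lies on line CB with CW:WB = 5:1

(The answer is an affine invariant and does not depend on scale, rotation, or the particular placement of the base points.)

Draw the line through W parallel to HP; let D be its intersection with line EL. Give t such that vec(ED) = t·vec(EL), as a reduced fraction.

Work in coordinates with E = (0, 0), L = (1, 0), Y = (0, 1), B = (3, 5).
1. C is the midpoint of YB ⇒ C = (3/2, 3)
2. H is the centroid of triangle EYL ⇒ H = (1/3, 1/3)
3. P is the midpoint of CL ⇒ P = (5/4, 3/2)
4. W lies on line CB with CW:WB = 5:1 ⇒ W = (11/4, 14/3)
through W parallel to HP: direction (11/12, 7/6); meets EL at D = (-11/12, 0)
D = E + t·(L−E) with t = -11/12

t = -11/12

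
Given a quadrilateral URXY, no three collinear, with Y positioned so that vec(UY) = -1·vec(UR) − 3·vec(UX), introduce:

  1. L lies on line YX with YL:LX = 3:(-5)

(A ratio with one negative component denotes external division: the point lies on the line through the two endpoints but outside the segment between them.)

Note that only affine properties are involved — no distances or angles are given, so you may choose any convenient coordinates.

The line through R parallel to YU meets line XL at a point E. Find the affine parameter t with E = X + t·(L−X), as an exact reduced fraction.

t = 8/5

Choose coordinates U = (0, 0), R = (1, 0), X = (0, 1), Y = (-1, -3).
1. L lies on line YX with YL:LX = 3:(-5) ⇒ L = (-5/2, -9)
through R parallel to YU: direction (1, 3); meets XL at E = (-4, -15)
E = X + t·(L−X) with t = 8/5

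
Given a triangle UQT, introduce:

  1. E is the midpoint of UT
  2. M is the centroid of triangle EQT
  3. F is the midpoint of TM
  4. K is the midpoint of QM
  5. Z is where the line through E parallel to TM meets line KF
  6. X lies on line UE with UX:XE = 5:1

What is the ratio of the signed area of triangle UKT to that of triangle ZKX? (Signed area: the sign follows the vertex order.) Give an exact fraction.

[UKT]:[ZKX] = -8/9

Assign U = (0, 0), Q = (1, 0), T = (0, 1) — the answer is frame-independent, so this choice is without loss of generality.
1. E is the midpoint of UT ⇒ E = (0, 1/2)
2. M is the centroid of triangle EQT ⇒ M = (1/3, 1/2)
3. F is the midpoint of TM ⇒ F = (1/6, 3/4)
4. K is the midpoint of QM ⇒ K = (2/3, 1/4)
5. Z is where the line through E parallel to TM meets line KF ⇒ Z = (-5/6, 7/4)
6. X lies on line UE with UX:XE = 5:1 ⇒ X = (0, 5/12)
2·[UKT] = 2/3, 2·[ZKX] = -3/4
[UKT]:[ZKX] = 2/3:-3/4 = -8/9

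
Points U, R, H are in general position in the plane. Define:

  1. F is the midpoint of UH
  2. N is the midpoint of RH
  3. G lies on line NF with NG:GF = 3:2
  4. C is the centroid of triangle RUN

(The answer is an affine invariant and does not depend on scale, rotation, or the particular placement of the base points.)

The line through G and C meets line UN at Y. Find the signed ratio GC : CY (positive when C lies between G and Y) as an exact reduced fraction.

GC:CY = -19/10

Work in coordinates with U = (0, 0), R = (1, 0), H = (0, 1).
1. F is the midpoint of UH ⇒ F = (0, 1/2)
2. N is the midpoint of RH ⇒ N = (1/2, 1/2)
3. G lies on line NF with NG:GF = 3:2 ⇒ G = (1/5, 1/2)
4. C is the centroid of triangle RUN ⇒ C = (1/2, 1/6)
line GC meets UN at Y = (13/38, 13/38)
C = G + t·(Y−G) with t = 19/9, so GC:CY = 19/9:-10/9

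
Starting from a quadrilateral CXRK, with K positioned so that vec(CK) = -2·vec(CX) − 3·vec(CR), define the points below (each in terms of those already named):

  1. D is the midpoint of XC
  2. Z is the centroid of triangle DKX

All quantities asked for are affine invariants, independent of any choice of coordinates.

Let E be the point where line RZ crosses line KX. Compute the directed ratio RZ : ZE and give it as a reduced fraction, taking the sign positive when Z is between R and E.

Work in coordinates with C = (0, 0), X = (1, 0), R = (0, 1), K = (-2, -3).
1. D is the midpoint of XC ⇒ D = (1/2, 0)
2. Z is the centroid of triangle DKX ⇒ Z = (-1/6, -1)
line RZ meets KX at E = (-2/11, -13/11)
Z = R + t·(E−R) with t = 11/12, so RZ:ZE = 11/12:1/12

RZ:ZE = 11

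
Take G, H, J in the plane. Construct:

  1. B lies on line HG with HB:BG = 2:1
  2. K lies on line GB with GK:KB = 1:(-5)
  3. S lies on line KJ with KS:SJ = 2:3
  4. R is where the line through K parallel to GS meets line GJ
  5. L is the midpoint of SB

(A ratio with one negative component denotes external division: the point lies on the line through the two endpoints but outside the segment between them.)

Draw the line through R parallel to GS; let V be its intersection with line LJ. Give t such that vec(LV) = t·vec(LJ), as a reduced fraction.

t = 6

Work in coordinates with G = (0, 0), H = (1, 0), J = (0, 1).
1. B lies on line HG with HB:BG = 2:1 ⇒ B = (1/3, 0)
2. K lies on line GB with GK:KB = 1:(-5) ⇒ K = (-1/12, 0)
3. S lies on line KJ with KS:SJ = 2:3 ⇒ S = (-1/20, 2/5)
4. R is where the line through K parallel to GS meets line GJ ⇒ R = (0, -2/3)
5. L is the midpoint of SB ⇒ L = (17/120, 1/5)
through R parallel to GS: direction (-1/20, 2/5); meets LJ at V = (-17/24, 5)
V = L + t·(J−L) with t = 6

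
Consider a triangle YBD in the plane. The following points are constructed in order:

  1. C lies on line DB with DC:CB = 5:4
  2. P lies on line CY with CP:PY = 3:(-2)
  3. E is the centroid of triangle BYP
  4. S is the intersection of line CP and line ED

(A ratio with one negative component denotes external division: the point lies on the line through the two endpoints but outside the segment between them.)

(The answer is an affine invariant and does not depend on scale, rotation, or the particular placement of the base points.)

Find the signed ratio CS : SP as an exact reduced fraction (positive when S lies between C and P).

CS:SP = 20/37

Assign Y = (0, 0), B = (1, 0), D = (0, 1) — the answer is frame-independent, so this choice is without loss of generality.
1. C lies on line DB with DC:CB = 5:4 ⇒ C = (5/9, 4/9)
2. P lies on line CY with CP:PY = 3:(-2) ⇒ P = (-10/9, -8/9)
3. E is the centroid of triangle BYP ⇒ E = (-1/27, -8/27)
4. S is the intersection of line CP and line ED ⇒ S = (-5/171, -4/171)
S = C + t·(P−C) with t = 20/57, so CS:SP = t:(1−t) = 20/57:37/57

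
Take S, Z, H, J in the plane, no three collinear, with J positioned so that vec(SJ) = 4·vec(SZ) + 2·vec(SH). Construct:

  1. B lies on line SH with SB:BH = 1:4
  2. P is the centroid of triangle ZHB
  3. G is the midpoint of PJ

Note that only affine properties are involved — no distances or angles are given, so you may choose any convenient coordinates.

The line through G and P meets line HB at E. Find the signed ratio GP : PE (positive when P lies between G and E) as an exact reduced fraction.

GP:PE = 11/2

Choose coordinates S = (0, 0), Z = (1, 0), H = (0, 1), J = (4, 2).
1. B lies on line SH with SB:BH = 1:4 ⇒ B = (0, 1/5)
2. P is the centroid of triangle ZHB ⇒ P = (1/3, 2/5)
3. G is the midpoint of PJ ⇒ G = (13/6, 6/5)
line GP meets HB at E = (0, 14/55)
P = G + t·(E−G) with t = 11/13, so GP:PE = 11/13:2/13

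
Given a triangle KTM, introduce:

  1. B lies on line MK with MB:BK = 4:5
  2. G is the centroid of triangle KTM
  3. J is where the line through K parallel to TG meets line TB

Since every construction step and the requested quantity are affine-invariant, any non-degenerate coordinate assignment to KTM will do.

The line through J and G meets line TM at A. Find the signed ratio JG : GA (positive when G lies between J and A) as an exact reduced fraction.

Choose coordinates K = (0, 0), T = (1, 0), M = (0, 1).
1. B lies on line MK with MB:BK = 4:5 ⇒ B = (0, 5/9)
2. G is the centroid of triangle KTM ⇒ G = (1/3, 1/3)
3. J is where the line through K parallel to TG meets line TB ⇒ J = (10, -5)
line JG meets TM at A = (14/13, -1/13)
G = J + t·(A−J) with t = 13/12, so JG:GA = 13/12:-1/12

JG:GA = -13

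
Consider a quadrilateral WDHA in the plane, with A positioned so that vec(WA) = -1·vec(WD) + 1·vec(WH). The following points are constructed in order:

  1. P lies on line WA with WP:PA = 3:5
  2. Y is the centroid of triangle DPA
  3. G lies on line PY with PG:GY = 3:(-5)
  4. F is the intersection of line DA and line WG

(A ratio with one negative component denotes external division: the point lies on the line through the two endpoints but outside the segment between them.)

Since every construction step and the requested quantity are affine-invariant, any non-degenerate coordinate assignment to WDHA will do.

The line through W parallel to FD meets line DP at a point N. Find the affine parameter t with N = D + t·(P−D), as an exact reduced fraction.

Set W = (0, 0), D = (1, 0), H = (0, 1), A = (-1, 1); any affine frame gives the same invariant.
1. P lies on line WA with WP:PA = 3:5 ⇒ P = (-3/8, 3/8)
2. Y is the centroid of triangle DPA ⇒ Y = (-1/8, 11/24)
3. G lies on line PY with PG:GY = 3:(-5) ⇒ G = (-3/4, 1/4)
4. F is the intersection of line DA and line WG ⇒ F = (3, -1)
through W parallel to FD: direction (-2, 1); meets DP at N = (-6/5, 3/5)
N = D + t·(P−D) with t = 8/5

t = 8/5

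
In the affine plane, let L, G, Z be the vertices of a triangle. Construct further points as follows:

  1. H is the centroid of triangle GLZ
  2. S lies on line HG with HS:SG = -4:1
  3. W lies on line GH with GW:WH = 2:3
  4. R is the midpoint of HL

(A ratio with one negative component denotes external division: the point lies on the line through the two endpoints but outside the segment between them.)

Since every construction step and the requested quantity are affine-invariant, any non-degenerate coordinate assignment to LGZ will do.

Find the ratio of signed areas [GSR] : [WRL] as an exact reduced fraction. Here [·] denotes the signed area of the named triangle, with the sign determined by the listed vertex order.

Set L = (0, 0), G = (1, 0), Z = (0, 1); any affine frame gives the same invariant.
1. H is the centroid of triangle GLZ ⇒ H = (1/3, 1/3)
2. S lies on line HG with HS:SG = -4:1 ⇒ S = (11/9, -1/9)
3. W lies on line GH with GW:WH = 2:3 ⇒ W = (11/15, 2/15)
4. R is the midpoint of HL ⇒ R = (1/6, 1/6)
2·[GSR] = -1/18, 2·[WRL] = 1/10
[GSR]:[WRL] = -1/18:1/10 = -5/9

[GSR]:[WRL] = -5/9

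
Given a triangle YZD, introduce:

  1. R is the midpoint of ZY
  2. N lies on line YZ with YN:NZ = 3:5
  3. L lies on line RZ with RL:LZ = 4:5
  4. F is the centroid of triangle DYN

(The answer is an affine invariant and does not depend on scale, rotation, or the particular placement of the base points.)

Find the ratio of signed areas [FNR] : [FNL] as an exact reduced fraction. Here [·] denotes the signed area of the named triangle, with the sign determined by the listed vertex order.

Work in coordinates with Y = (0, 0), Z = (1, 0), D = (0, 1).
1. R is the midpoint of ZY ⇒ R = (1/2, 0)
2. N lies on line YZ with YN:NZ = 3:5 ⇒ N = (3/8, 0)
3. L lies on line RZ with RL:LZ = 4:5 ⇒ L = (13/18, 0)
4. F is the centroid of triangle DYN ⇒ F = (1/8, 1/3)
2·[FNR] = 1/24, 2·[FNL] = 25/216
[FNR]:[FNL] = 1/24:25/216 = 9/25

[FNR]:[FNL] = 9/25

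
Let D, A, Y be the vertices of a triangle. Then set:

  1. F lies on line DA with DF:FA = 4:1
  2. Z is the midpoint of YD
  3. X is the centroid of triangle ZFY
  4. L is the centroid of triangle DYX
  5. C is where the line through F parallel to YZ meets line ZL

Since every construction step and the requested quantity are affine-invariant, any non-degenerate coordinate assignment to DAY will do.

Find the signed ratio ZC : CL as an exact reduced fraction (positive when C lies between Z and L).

Choose coordinates D = (0, 0), A = (1, 0), Y = (0, 1).
1. F lies on line DA with DF:FA = 4:1 ⇒ F = (4/5, 0)
2. Z is the midpoint of YD ⇒ Z = (0, 1/2)
3. X is the centroid of triangle ZFY ⇒ X = (4/15, 1/2)
4. L is the centroid of triangle DYX ⇒ L = (4/45, 1/2)
5. C is where the line through F parallel to YZ meets line ZL ⇒ C = (4/5, 1/2)
C = Z + t·(L−Z) with t = 9, so ZC:CL = t:(1−t) = 9:-8

ZC:CL = -9/8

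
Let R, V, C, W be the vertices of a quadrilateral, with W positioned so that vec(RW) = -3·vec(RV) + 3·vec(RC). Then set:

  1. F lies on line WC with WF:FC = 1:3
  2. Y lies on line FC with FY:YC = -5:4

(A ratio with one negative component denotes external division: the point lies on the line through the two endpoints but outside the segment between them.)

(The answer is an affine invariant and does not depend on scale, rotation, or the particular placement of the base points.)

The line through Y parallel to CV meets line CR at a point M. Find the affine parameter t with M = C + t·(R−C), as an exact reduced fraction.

t = -3

Set R = (0, 0), V = (1, 0), C = (0, 1), W = (-3, 3); any affine frame gives the same invariant.
1. F lies on line WC with WF:FC = 1:3 ⇒ F = (-9/4, 5/2)
2. Y lies on line FC with FY:YC = -5:4 ⇒ Y = (9, -5)
through Y parallel to CV: direction (1, -1); meets CR at M = (0, 4)
M = C + t·(R−C) with t = -3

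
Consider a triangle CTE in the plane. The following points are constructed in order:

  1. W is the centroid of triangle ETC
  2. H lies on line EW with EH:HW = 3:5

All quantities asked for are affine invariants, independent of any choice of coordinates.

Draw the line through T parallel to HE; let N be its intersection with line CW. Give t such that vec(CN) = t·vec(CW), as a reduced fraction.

Set C = (0, 0), T = (1, 0), E = (0, 1); any affine frame gives the same invariant.
1. W is the centroid of triangle ETC ⇒ W = (1/3, 1/3)
2. H lies on line EW with EH:HW = 3:5 ⇒ H = (1/8, 3/4)
through T parallel to HE: direction (-1/8, 1/4); meets CW at N = (2/3, 2/3)
N = C + t·(W−C) with t = 2

t = 2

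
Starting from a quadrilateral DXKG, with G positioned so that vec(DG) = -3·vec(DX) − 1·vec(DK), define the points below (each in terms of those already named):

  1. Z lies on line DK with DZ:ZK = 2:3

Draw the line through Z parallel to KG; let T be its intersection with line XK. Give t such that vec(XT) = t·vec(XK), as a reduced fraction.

Choose coordinates D = (0, 0), X = (1, 0), K = (0, 1), G = (-3, -1).
1. Z lies on line DK with DZ:ZK = 2:3 ⇒ Z = (0, 2/5)
through Z parallel to KG: direction (-3, -2); meets XK at T = (9/25, 16/25)
T = X + t·(K−X) with t = 16/25

t = 16/25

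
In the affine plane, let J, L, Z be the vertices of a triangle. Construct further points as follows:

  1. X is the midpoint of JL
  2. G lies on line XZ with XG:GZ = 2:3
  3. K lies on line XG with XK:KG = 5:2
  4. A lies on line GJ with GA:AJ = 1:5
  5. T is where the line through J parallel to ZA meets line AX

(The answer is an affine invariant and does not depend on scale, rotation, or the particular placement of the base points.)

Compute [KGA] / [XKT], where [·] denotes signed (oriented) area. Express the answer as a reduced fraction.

[KGA]:[XKT] = 1/10

Set J = (0, 0), L = (1, 0), Z = (0, 1); any affine frame gives the same invariant.
1. X is the midpoint of JL ⇒ X = (1/2, 0)
2. G lies on line XZ with XG:GZ = 2:3 ⇒ G = (3/10, 2/5)
3. K lies on line XG with XK:KG = 5:2 ⇒ K = (5/14, 2/7)
4. A lies on line GJ with GA:AJ = 1:5 ⇒ A = (1/4, 1/3)
5. T is where the line through J parallel to ZA meets line AX ⇒ T = (-1/2, 4/3)
2·[KGA] = 1/105, 2·[XKT] = 2/21
[KGA]:[XKT] = 1/105:2/21 = 1/10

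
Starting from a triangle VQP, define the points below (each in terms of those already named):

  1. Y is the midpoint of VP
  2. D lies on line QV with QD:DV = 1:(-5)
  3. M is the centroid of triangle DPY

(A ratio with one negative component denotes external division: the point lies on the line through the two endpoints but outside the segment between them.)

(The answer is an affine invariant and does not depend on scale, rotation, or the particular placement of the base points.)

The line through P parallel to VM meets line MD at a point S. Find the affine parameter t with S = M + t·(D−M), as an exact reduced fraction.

Set V = (0, 0), Q = (1, 0), P = (0, 1); any affine frame gives the same invariant.
1. Y is the midpoint of VP ⇒ Y = (0, 1/2)
2. D lies on line QV with QD:DV = 1:(-5) ⇒ D = (5/4, 0)
3. M is the centroid of triangle DPY ⇒ M = (5/12, 1/2)
through P parallel to VM: direction (5/12, 1/2); meets MD at S = (-5/36, 5/6)
S = M + t·(D−M) with t = -2/3

t = -2/3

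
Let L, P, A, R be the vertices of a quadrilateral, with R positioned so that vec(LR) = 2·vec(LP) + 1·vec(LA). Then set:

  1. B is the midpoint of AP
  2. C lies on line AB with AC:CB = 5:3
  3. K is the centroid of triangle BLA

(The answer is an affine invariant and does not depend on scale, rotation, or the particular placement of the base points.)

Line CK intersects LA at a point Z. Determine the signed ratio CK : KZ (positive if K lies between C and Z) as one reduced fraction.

Choose coordinates L = (0, 0), P = (1, 0), A = (0, 1), R = (2, 1).
1. B is the midpoint of AP ⇒ B = (1/2, 1/2)
2. C lies on line AB with AC:CB = 5:3 ⇒ C = (5/16, 11/16)
3. K is the centroid of triangle BLA ⇒ K = (1/6, 1/2)
line CK meets LA at Z = (0, 2/7)
K = C + t·(Z−C) with t = 7/15, so CK:KZ = 7/15:8/15

CK:KZ = 7/8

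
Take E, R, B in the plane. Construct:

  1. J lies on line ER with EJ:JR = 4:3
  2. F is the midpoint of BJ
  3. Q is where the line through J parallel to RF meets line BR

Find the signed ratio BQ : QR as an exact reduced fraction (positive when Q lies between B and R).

BQ:QR = -2

Choose coordinates E = (0, 0), R = (1, 0), B = (0, 1).
1. J lies on line ER with EJ:JR = 4:3 ⇒ J = (4/7, 0)
2. F is the midpoint of BJ ⇒ F = (2/7, 1/2)
3. Q is where the line through J parallel to RF meets line BR ⇒ Q = (2, -1)
Q = B + t·(R−B) with t = 2, so BQ:QR = t:(1−t) = 2:-1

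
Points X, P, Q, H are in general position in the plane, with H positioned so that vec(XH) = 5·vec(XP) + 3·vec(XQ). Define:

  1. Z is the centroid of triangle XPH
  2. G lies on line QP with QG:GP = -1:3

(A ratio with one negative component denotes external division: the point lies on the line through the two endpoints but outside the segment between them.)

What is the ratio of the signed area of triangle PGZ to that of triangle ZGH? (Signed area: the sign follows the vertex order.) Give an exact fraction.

Choose coordinates X = (0, 0), P = (1, 0), Q = (0, 1), H = (5, 3).
1. Z is the centroid of triangle XPH ⇒ Z = (2, 1)
2. G lies on line QP with QG:GP = -1:3 ⇒ G = (-1/2, 3/2)
2·[PGZ] = -3, 2·[ZGH] = -13/2
[PGZ]:[ZGH] = -3:-13/2 = 6/13

[PGZ]:[ZGH] = 6/13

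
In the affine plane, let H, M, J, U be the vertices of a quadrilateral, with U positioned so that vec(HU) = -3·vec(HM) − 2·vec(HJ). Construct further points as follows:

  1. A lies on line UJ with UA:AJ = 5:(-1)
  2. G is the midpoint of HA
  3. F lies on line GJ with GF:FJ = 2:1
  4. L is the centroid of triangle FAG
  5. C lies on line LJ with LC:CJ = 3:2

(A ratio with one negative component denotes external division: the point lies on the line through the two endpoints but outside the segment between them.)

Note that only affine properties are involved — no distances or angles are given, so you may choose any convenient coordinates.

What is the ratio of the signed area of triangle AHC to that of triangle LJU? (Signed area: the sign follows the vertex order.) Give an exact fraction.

[AHC]:[LJU] = -31/40

Assign H = (0, 0), M = (1, 0), J = (0, 1), U = (-3, -2) — the answer is frame-independent, so this choice is without loss of generality.
1. A lies on line UJ with UA:AJ = 5:(-1) ⇒ A = (3/4, 7/4)
2. G is the midpoint of HA ⇒ G = (3/8, 7/8)
3. F lies on line GJ with GF:FJ = 2:1 ⇒ F = (1/8, 23/24)
4. L is the centroid of triangle FAG ⇒ L = (5/12, 43/36)
5. C lies on line LJ with LC:CJ = 3:2 ⇒ C = (1/6, 97/90)
2·[AHC] = -31/60, 2·[LJU] = 2/3
[AHC]:[LJU] = -31/60:2/3 = -31/40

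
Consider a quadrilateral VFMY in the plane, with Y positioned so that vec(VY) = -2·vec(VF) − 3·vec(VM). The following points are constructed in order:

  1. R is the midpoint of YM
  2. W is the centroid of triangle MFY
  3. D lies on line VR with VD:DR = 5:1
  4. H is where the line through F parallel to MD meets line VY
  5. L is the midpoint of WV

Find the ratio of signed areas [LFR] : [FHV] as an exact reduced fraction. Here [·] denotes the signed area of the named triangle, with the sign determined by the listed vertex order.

Choose coordinates V = (0, 0), F = (1, 0), M = (0, 1), Y = (-2, -3).
1. R is the midpoint of YM ⇒ R = (-1, -1)
2. W is the centroid of triangle MFY ⇒ W = (-1/3, -2/3)
3. D lies on line VR with VD:DR = 5:1 ⇒ D = (-5/6, -5/6)
4. H is where the line through F parallel to MD meets line VY ⇒ H = (22/7, 33/7)
5. L is the midpoint of WV ⇒ L = (-1/6, -1/3)
2·[LFR] = -1/2, 2·[FHV] = 33/7
[LFR]:[FHV] = -1/2:33/7 = -7/66

[LFR]:[FHV] = -7/66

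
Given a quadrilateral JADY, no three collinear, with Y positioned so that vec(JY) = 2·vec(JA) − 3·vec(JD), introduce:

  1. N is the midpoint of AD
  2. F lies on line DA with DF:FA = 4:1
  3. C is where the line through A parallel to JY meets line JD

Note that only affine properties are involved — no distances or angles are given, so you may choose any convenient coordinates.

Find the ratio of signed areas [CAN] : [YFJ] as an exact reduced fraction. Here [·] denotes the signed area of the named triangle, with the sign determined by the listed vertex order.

Assign J = (0, 0), A = (1, 0), D = (0, 1), Y = (2, -3) — the answer is frame-independent, so this choice is without loss of generality.
1. N is the midpoint of AD ⇒ N = (1/2, 1/2)
2. F lies on line DA with DF:FA = 4:1 ⇒ F = (4/5, 1/5)
3. C is where the line through A parallel to JY meets line JD ⇒ C = (0, 3/2)
2·[CAN] = -1/4, 2·[YFJ] = 14/5
[CAN]:[YFJ] = -1/4:14/5 = -5/56

[CAN]:[YFJ] = -5/56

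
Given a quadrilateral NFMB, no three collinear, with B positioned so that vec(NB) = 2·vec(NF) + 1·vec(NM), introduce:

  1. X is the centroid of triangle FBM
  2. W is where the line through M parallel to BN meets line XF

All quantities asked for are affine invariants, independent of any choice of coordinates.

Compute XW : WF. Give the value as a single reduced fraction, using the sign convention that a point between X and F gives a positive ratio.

Assign N = (0, 0), F = (1, 0), M = (0, 1), B = (2, 1) — the answer is frame-independent, so this choice is without loss of generality.
1. X is the centroid of triangle FBM ⇒ X = (1, 2/3)
2. W is where the line through M parallel to BN meets line XF ⇒ W = (1, 3/2)
W = X + t·(F−X) with t = -5/4, so XW:WF = t:(1−t) = -5/4:9/4

XW:WF = -5/9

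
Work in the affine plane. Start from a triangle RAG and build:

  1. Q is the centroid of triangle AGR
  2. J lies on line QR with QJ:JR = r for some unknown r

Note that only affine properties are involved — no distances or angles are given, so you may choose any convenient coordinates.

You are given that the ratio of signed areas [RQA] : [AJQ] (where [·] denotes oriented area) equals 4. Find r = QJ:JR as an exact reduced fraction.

Work in coordinates with R = (0, 0), A = (1, 0), G = (0, 1).
1. Q is the centroid of triangle AGR ⇒ Q = (1/3, 1/3)
2. With QJ:JR = r, write λ = r/(r+1) so J = Q + λ·(R−Q); J is affine-linear in λ
Every point depending on J is an affine combination of J and λ-independent points, so each such coordinate is linear in λ; the λ² term in each signed area is a multiple of (R−Q)×(R−Q) = 0, so 2·[RQA] and 2·[AJQ] are each linear in λ. Evaluating at λ=0 and λ=1:
  2·[RQA] = -1/3,   2·[AJQ] = -1/3·λ
So [RQA]:[AJQ] = (-1/3) / (-1/3·λ). Setting this equal to 4:
  -1/3 = 4·(-1/3·λ)  ⇒  λ = 1/4
Then r = λ/(1−λ) = (1/4)/(3/4) = 1/3. Check: with r = 1/3, J = (1/4, 1/4) and [RQA]:[AJQ] = 4 as required.

r = 1/3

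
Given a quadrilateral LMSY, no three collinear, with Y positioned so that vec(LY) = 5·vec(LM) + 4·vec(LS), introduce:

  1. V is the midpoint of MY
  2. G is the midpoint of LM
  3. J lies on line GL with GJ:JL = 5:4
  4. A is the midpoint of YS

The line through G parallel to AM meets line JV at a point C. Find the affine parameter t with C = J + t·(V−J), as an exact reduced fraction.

t = 25/142

Choose coordinates L = (0, 0), M = (1, 0), S = (0, 1), Y = (5, 4).
1. V is the midpoint of MY ⇒ V = (3, 2)
2. G is the midpoint of LM ⇒ G = (1/2, 0)
3. J lies on line GL with GJ:JL = 5:4 ⇒ J = (2/9, 0)
4. A is the midpoint of YS ⇒ A = (5/2, 5/2)
through G parallel to AM: direction (-3/2, -5/2); meets JV at C = (101/142, 25/71)
C = J + t·(V−J) with t = 25/142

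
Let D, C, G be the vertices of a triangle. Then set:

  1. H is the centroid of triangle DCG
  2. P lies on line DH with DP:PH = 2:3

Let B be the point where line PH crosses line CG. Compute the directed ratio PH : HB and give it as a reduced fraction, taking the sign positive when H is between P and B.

PH:HB = 6/5

Work in coordinates with D = (0, 0), C = (1, 0), G = (0, 1).
1. H is the centroid of triangle DCG ⇒ H = (1/3, 1/3)
2. P lies on line DH with DP:PH = 2:3 ⇒ P = (2/15, 2/15)
line PH meets CG at B = (1/2, 1/2)
H = P + t·(B−P) with t = 6/11, so PH:HB = 6/11:5/11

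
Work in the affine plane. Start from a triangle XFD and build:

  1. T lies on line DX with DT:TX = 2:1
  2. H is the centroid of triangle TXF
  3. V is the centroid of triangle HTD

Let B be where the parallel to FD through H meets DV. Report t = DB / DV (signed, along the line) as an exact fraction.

t = 15/11

Set X = (0, 0), F = (1, 0), D = (0, 1); any affine frame gives the same invariant.
1. T lies on line DX with DT:TX = 2:1 ⇒ T = (0, 1/3)
2. H is the centroid of triangle TXF ⇒ H = (1/3, 1/9)
3. V is the centroid of triangle HTD ⇒ V = (1/9, 13/27)
through H parallel to FD: direction (-1, 1); meets DV at B = (5/33, 29/99)
B = D + t·(V−D) with t = 15/11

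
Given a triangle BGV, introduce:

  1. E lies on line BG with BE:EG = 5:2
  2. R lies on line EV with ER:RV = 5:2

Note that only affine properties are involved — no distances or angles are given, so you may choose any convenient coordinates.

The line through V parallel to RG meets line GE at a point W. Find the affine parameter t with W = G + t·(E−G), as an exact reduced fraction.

t = -2/5

Choose coordinates B = (0, 0), G = (1, 0), V = (0, 1).
1. E lies on line BG with BE:EG = 5:2 ⇒ E = (5/7, 0)
2. R lies on line EV with ER:RV = 5:2 ⇒ R = (10/49, 5/7)
through V parallel to RG: direction (39/49, -5/7); meets GE at W = (39/35, 0)
W = G + t·(E−G) with t = -2/5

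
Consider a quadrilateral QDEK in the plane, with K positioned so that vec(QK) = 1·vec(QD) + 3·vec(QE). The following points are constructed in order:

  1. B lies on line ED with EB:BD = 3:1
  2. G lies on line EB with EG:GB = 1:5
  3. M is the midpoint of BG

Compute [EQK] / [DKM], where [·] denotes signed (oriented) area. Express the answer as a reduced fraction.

Set Q = (0, 0), D = (1, 0), E = (0, 1), K = (1, 3); any affine frame gives the same invariant.
1. B lies on line ED with EB:BD = 3:1 ⇒ B = (3/4, 1/4)
2. G lies on line EB with EG:GB = 1:5 ⇒ G = (1/8, 7/8)
3. M is the midpoint of BG ⇒ M = (7/16, 9/16)
2·[EQK] = 1, 2·[DKM] = 27/16
[EQK]:[DKM] = 1:27/16 = 16/27

[EQK]:[DKM] = 16/27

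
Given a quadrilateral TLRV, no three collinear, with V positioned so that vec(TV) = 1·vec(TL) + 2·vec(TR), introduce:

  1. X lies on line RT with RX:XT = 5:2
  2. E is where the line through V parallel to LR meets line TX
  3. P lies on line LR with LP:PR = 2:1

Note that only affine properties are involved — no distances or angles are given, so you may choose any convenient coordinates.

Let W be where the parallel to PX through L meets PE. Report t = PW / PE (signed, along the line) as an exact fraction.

Assign T = (0, 0), L = (1, 0), R = (0, 1), V = (1, 2) — the answer is frame-independent, so this choice is without loss of generality.
1. X lies on line RT with RX:XT = 5:2 ⇒ X = (0, 2/7)
2. E is where the line through V parallel to LR meets line TX ⇒ E = (0, 3)
3. P lies on line LR with LP:PR = 2:1 ⇒ P = (1/3, 2/3)
through L parallel to PX: direction (-1/3, -8/21); meets PE at W = (29/57, -32/57)
W = P + t·(E−P) with t = -10/19

t = -10/19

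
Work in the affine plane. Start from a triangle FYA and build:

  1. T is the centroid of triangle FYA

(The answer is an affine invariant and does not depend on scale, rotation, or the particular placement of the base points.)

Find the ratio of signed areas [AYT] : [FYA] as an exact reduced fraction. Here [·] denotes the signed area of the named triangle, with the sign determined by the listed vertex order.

Set F = (0, 0), Y = (1, 0), A = (0, 1); any affine frame gives the same invariant.
1. T is the centroid of triangle FYA ⇒ T = (1/3, 1/3)
2·[AYT] = -1/3, 2·[FYA] = 1
[AYT]:[FYA] = -1/3:1 = -1/3

[AYT]:[FYA] = -1/3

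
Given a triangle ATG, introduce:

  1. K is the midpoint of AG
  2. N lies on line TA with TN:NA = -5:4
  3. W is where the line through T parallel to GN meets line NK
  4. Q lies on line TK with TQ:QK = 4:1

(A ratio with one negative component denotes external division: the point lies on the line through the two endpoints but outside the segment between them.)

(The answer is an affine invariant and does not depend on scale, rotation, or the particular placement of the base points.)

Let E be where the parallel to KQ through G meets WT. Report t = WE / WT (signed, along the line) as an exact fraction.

t = 13/15

Set A = (0, 0), T = (1, 0), G = (0, 1); any affine frame gives the same invariant.
1. K is the midpoint of AG ⇒ K = (0, 1/2)
2. N lies on line TA with TN:NA = -5:4 ⇒ N = (-4, 0)
3. W is where the line through T parallel to GN meets line NK ⇒ W = (6, 5/4)
4. Q lies on line TK with TQ:QK = 4:1 ⇒ Q = (1/5, 2/5)
through G parallel to KQ: direction (1/5, -1/10); meets WT at E = (5/3, 1/6)
E = W + t·(T−W) with t = 13/15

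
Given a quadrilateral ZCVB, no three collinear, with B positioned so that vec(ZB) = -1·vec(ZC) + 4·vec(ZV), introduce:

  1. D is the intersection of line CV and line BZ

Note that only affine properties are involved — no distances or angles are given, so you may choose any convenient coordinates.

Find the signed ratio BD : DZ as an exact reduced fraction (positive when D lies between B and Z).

BD:DZ = 2

Assign Z = (0, 0), C = (1, 0), V = (0, 1), B = (-1, 4) — the answer is frame-independent, so this choice is without loss of generality.
1. D is the intersection of line CV and line BZ ⇒ D = (-1/3, 4/3)
D = B + t·(Z−B) with t = 2/3, so BD:DZ = t:(1−t) = 2/3:1/3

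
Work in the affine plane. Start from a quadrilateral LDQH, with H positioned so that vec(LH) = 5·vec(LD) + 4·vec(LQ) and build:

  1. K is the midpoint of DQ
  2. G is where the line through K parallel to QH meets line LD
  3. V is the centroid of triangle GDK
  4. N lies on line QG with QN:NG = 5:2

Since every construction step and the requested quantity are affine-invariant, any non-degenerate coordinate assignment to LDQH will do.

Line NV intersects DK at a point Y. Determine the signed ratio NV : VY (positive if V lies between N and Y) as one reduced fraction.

Choose coordinates L = (0, 0), D = (1, 0), Q = (0, 1), H = (5, 4).
1. K is the midpoint of DQ ⇒ K = (1/2, 1/2)
2. G is where the line through K parallel to QH meets line LD ⇒ G = (-1/3, 0)
3. V is the centroid of triangle GDK ⇒ V = (7/18, 1/6)
4. N lies on line QG with QN:NG = 5:2 ⇒ N = (-5/21, 2/7)
line NV meets DK at Y = (15/16, 1/16)
V = N + t·(Y−N) with t = 8/15, so NV:VY = 8/15:7/15

NV:VY = 8/7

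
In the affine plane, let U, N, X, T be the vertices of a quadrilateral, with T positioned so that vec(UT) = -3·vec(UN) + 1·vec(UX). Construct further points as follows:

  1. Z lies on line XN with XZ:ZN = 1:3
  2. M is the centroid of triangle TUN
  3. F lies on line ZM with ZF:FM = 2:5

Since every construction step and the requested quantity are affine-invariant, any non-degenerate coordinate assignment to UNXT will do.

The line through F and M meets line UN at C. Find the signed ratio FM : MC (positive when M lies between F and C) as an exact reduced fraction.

Assign U = (0, 0), N = (1, 0), X = (0, 1), T = (-3, 1) — the answer is frame-independent, so this choice is without loss of generality.
1. Z lies on line XN with XZ:ZN = 1:3 ⇒ Z = (1/4, 3/4)
2. M is the centroid of triangle TUN ⇒ M = (-2/3, 1/3)
3. F lies on line ZM with ZF:FM = 2:5 ⇒ F = (-1/84, 53/84)
line FM meets UN at C = (-7/5, 0)
M = F + t·(C−F) with t = 25/53, so FM:MC = 25/53:28/53

FM:MC = 25/28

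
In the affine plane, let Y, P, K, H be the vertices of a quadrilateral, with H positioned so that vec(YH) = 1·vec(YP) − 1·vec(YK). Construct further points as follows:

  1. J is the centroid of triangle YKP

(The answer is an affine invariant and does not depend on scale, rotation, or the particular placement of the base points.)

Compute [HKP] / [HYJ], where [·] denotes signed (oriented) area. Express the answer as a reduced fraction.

Set Y = (0, 0), P = (1, 0), K = (0, 1), H = (1, -1); any affine frame gives the same invariant.
1. J is the centroid of triangle YKP ⇒ J = (1/3, 1/3)
2·[HKP] = -1, 2·[HYJ] = -2/3
[HKP]:[HYJ] = -1:-2/3 = 3/2

[HKP]:[HYJ] = 3/2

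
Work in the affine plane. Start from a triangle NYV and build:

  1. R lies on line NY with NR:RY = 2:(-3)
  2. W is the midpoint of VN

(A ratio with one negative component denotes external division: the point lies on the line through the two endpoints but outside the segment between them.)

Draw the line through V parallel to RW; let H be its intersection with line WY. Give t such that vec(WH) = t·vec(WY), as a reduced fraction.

t = -2/3

Set N = (0, 0), Y = (1, 0), V = (0, 1); any affine frame gives the same invariant.
1. R lies on line NY with NR:RY = 2:(-3) ⇒ R = (-2, 0)
2. W is the midpoint of VN ⇒ W = (0, 1/2)
through V parallel to RW: direction (2, 1/2); meets WY at H = (-2/3, 5/6)
H = W + t·(Y−W) with t = -2/3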